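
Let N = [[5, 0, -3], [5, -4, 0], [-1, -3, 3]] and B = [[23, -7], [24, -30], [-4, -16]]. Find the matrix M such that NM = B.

M = [[4, -2], [-1, 5], [-1, -1]]

Left-multiplying both sides by N⁻¹ gives M = N⁻¹B.
det N = -3, so N⁻¹ = [[4, -3, 4], [5, -4, 5], [19/3, -5, 20/3]].
M = N⁻¹B = [[4, -3, 4], [5, -4, 5], [19/3, -5, 20/3]] · [[23, -7], [24, -30], [-4, -16]] = [[4, -2], [-1, 5], [-1, -1]].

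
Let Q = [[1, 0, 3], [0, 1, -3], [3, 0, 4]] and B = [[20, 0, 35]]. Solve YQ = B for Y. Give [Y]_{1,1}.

5

Right-multiplying both sides by Q⁻¹ gives Y = BQ⁻¹.
det Q = -5; the adjugate gives Q⁻¹ = [[-4/5, 0, 3/5], [9/5, 1, -3/5], [3/5, 0, -1/5]].
Y = BQ⁻¹ = [[20, 0, 35]] · [[-4/5, 0, 3/5], [9/5, 1, -3/5], [3/5, 0, -1/5]] = [[5, 0, 5]].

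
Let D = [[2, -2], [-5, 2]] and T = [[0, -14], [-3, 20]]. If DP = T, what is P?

P = [[1, -2], [1, 5]]

D is on the left of P, so left-multiply by D⁻¹: P = D⁻¹T.
D has determinant -6; D⁻¹ = [[-1/3, -1/3], [-5/6, -1/3]].
P = D⁻¹T = [[-1/3, -1/3], [-5/6, -1/3]] · [[0, -14], [-3, 20]] = [[1, -2], [1, 5]].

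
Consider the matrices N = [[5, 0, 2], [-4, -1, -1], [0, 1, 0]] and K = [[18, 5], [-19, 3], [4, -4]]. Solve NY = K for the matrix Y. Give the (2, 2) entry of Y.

-4

N is on the left of Y, so left-multiply by N⁻¹: Y = N⁻¹K.
det N = -3, so N⁻¹ = [[-1/3, -2/3, -2/3], [0, 0, 1], [4/3, 5/3, 5/3]].
Y = N⁻¹K = [[-1/3, -2/3, -2/3], [0, 0, 1], [4/3, 5/3, 5/3]] · [[18, 5], [-19, 3], [4, -4]] = [[4, -1], [4, -4], [-1, 5]].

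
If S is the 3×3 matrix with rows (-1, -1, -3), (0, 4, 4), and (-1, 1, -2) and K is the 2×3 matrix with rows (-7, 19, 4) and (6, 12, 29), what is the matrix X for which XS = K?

Right-multiplying both sides by S⁻¹ gives X = KS⁻¹.
S has determinant 4; S⁻¹ = [[-3, -5/4, 2], [-1, -1/4, 1], [1, 1/2, -1]].
X = KS⁻¹ = [[-7, 19, 4], [6, 12, 29]] · [[-3, -5/4, 2], [-1, -1/4, 1], [1, 1/2, -1]] = [[6, 6, 1], [-1, 4, -5]].

X = [[6, 6, 1], [-1, 4, -5]]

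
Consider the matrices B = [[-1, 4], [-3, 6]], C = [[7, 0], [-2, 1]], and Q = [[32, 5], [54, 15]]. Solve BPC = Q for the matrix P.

P = B⁻¹QC⁻¹ (apply B⁻¹ on the left and C⁻¹ on the right).
det B = 6; the adjugate gives B⁻¹ = [[1, -2/3], [1/2, -1/6]].
C has determinant 7; C⁻¹ = [[1/7, 0], [2/7, 1]].
B⁻¹Q = [[-4, -5], [7, 0]].
P = (B⁻¹Q)C⁻¹ = [[-2, -5], [1, 0]].

P = [[-2, -5], [1, 0]]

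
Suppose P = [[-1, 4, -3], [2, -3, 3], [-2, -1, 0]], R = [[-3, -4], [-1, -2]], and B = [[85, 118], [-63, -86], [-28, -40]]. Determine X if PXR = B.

Isolating X: multiply by P⁻¹ from the left and R⁻¹ from the right, so X = P⁻¹BR⁻¹.
det P = -3; the adjugate gives P⁻¹ = [[-1, -1, -1], [2, 2, 1], [8/3, 3, 5/3]].
det R = 2, so R⁻¹ = [[-1, 2], [1/2, -3/2]].
P⁻¹B = [[6, 8], [16, 24], [-9, -10]].
X = (P⁻¹B)R⁻¹ = [[-2, 0], [-4, -4], [4, -3]].

X = [[-2, 0], [-4, -4], [4, -3]]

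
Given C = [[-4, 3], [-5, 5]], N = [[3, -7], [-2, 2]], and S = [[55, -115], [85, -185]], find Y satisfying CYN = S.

Y = [[0, 2], [5, 1]]

Y = C⁻¹SN⁻¹ (apply C⁻¹ on the left and N⁻¹ on the right).
det C = -5; the adjugate gives C⁻¹ = [[-1, 3/5], [-1, 4/5]].
det N = -8, so N⁻¹ = [[-1/4, -7/8], [-1/4, -3/8]].
C⁻¹S = [[-4, 4], [13, -33]].
Y = (C⁻¹S)N⁻¹ = [[0, 2], [5, 1]].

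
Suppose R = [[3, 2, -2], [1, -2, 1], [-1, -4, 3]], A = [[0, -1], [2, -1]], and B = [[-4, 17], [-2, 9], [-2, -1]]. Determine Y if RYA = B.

Isolating Y: multiply by R⁻¹ from the left and A⁻¹ from the right, so Y = R⁻¹BA⁻¹.
R has determinant -2; R⁻¹ = [[1, -1, 1], [2, -7/2, 5/2], [3, -5, 4]].
det A = 2, so A⁻¹ = [[-1/2, 1/2], [-1, 0]].
R⁻¹B = [[-4, 7], [-6, 0], [-10, 2]].
Y = (R⁻¹B)A⁻¹ = [[-5, -2], [3, -3], [3, -5]].

Y = [[-5, -2], [3, -3], [3, -5]]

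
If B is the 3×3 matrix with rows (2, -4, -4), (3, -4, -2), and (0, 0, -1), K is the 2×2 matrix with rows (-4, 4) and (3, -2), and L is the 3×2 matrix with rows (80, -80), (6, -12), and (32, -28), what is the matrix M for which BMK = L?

M = B⁻¹LK⁻¹ (apply B⁻¹ on the left and K⁻¹ on the right).
B has determinant -4; B⁻¹ = [[-1, 1, 2], [-3/4, 1/2, 2], [0, 0, -1]].
det K = -4, so K⁻¹ = [[1/2, 1], [3/4, 1]].
B⁻¹L = [[-10, 12], [7, -2], [-32, 28]].
M = (B⁻¹L)K⁻¹ = [[4, 2], [2, 5], [5, -4]].

M = [[4, 2], [2, 5], [5, -4]]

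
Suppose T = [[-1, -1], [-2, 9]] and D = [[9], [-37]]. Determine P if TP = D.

P = [[-4], [-5]]

T is on the left of P, so left-multiply by T⁻¹: P = T⁻¹D.
det T = -11, so T⁻¹ = [[-9/11, -1/11], [-2/11, 1/11]].
P = T⁻¹D = [[-9/11, -1/11], [-2/11, 1/11]] · [[9], [-37]] = [[-4], [-5]].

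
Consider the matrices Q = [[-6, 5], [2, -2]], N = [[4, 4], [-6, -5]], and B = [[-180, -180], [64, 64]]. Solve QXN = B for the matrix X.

X = [[5, 0], [-3, 0]]

Isolating X: multiply by Q⁻¹ from the left and N⁻¹ from the right, so X = Q⁻¹BN⁻¹.
det Q = 2; the adjugate gives Q⁻¹ = [[-1, -5/2], [-1, -3]].
det N = 4, so N⁻¹ = [[-5/4, -1], [3/2, 1]].
Q⁻¹B = [[20, 20], [-12, -12]].
X = (Q⁻¹B)N⁻¹ = [[5, 0], [-3, 0]].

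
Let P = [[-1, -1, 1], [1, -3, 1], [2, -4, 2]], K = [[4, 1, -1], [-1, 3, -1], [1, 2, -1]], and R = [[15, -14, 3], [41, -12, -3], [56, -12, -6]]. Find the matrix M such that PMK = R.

M = [[-1, 0, 4], [-1, 5, -4], [0, -1, 1]]

Left-multiply by P⁻¹ and right-multiply by K⁻¹: M = P⁻¹RK⁻¹.
P has determinant 4; P⁻¹ = [[-1/2, -1/2, 1/2], [0, -1, 1/2], [1/2, -3/2, 1]].
K has determinant -1; K⁻¹ = [[1, 1, -2], [2, 3, -5], [5, 7, -13]].
P⁻¹R = [[0, 7, -3], [-13, 6, 0], [2, -1, 0]].
M = (P⁻¹R)K⁻¹ = [[-1, 0, 4], [-1, 5, -4], [0, -1, 1]].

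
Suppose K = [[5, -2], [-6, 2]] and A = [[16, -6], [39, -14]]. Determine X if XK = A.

X = [[2, -1], [3, -4]]

Since K sits to the right of X, X = AK⁻¹.
det K = -2; the adjugate gives K⁻¹ = [[-1, -1], [-3, -5/2]].
X = AK⁻¹ = [[16, -6], [39, -14]] · [[-1, -1], [-3, -5/2]] = [[2, -1], [3, -4]].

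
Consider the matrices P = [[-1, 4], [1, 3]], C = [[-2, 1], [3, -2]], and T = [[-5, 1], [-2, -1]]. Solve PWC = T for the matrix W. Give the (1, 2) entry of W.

1

Left-multiply by P⁻¹ and right-multiply by C⁻¹: W = P⁻¹TC⁻¹.
det P = -7, so P⁻¹ = [[-3/7, 4/7], [1/7, 1/7]].
det C = 1; the adjugate gives C⁻¹ = [[-2, -1], [-3, -2]].
P⁻¹T = [[1, -1], [-1, 0]].
W = (P⁻¹T)C⁻¹ = [[1, 1], [2, 1]].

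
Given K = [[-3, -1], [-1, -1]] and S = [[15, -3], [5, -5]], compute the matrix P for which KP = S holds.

P = [[-5, -1], [0, 6]]

Left-multiplying both sides by K⁻¹ gives P = K⁻¹S.
det K = 2, so K⁻¹ = [[-1/2, 1/2], [1/2, -3/2]].
P = K⁻¹S = [[-1/2, 1/2], [1/2, -3/2]] · [[15, -3], [5, -5]] = [[-5, -1], [0, 6]].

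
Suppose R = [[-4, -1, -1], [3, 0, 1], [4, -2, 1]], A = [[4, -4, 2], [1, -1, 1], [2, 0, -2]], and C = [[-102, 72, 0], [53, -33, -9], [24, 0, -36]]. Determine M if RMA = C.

M = [[5, -5, 4], [5, 4, 1], [-4, 4, -2]]

Isolating M: multiply by R⁻¹ from the left and A⁻¹ from the right, so M = R⁻¹CA⁻¹.
det R = -3; the adjugate gives R⁻¹ = [[-2/3, -1, 1/3], [-1/3, 0, -1/3], [2, 4, -1]].
A has determinant -4; A⁻¹ = [[-1/2, 2, 1/2], [-1, 3, 1/2], [-1/2, 2, 0]].
R⁻¹C = [[23, -15, -3], [26, -24, 12], [-16, 12, 0]].
M = (R⁻¹C)A⁻¹ = [[5, -5, 4], [5, 4, 1], [-4, 4, -2]].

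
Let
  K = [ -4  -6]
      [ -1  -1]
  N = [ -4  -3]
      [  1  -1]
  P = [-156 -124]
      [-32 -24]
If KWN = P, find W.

W = [[-4, 2], [-4, -2]]

Isolating W: multiply by K⁻¹ from the left and N⁻¹ from the right, so W = K⁻¹PN⁻¹.
det K = -2; the adjugate gives K⁻¹ = [[1/2, -3], [-1/2, 2]].
det N = 7, so N⁻¹ = [[-1/7, 3/7], [-1/7, -4/7]].
K⁻¹P = [[18, 10], [14, 14]].
W = (K⁻¹P)N⁻¹ = [[-4, 2], [-4, -2]].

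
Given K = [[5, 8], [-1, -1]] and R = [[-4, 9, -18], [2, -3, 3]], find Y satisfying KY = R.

Y = [[-4, 5, -2], [2, -2, -1]]

Left-multiplying both sides by K⁻¹ gives Y = K⁻¹R.
det K = 3, so K⁻¹ = [[-1/3, -8/3], [1/3, 5/3]].
Y = K⁻¹R = [[-1/3, -8/3], [1/3, 5/3]] · [[-4, 9, -18], [2, -3, 3]] = [[-4, 5, -2], [2, -2, -1]].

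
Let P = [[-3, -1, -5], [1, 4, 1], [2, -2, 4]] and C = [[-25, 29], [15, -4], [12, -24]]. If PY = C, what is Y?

Since P multiplies Y on the left, Y = P⁻¹C.
P has determinant -2; P⁻¹ = [[-9, -7, -19/2], [1, 1, 1], [5, 4, 11/2]].
Y = P⁻¹C = [[-9, -7, -19/2], [1, 1, 1], [5, 4, 11/2]] · [[-25, 29], [15, -4], [12, -24]] = [[6, -5], [2, 1], [1, -3]].

Y = [[6, -5], [2, 1], [1, -3]]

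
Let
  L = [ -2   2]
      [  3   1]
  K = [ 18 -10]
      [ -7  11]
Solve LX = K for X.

X = [[-4, 4], [5, -1]]

L is on the left of X, so left-multiply by L⁻¹: X = L⁻¹K.
det L = -8; the adjugate gives L⁻¹ = [[-1/8, 1/4], [3/8, 1/4]].
X = L⁻¹K = [[-1/8, 1/4], [3/8, 1/4]] · [[18, -10], [-7, 11]] = [[-4, 4], [5, -1]].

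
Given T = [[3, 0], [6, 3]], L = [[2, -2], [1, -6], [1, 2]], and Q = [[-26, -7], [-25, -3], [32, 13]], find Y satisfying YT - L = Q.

YT = Q + L = [[-24, -9], [-24, -9], [33, 15]].
Right-multiplying both sides by T⁻¹ gives Y = (Q + L)T⁻¹.
det T = 9; the adjugate gives T⁻¹ = [[1/3, 0], [-2/3, 1/3]].
Y = (Q + L)T⁻¹ = [[-2, -3], [-2, -3], [1, 5]].

Y = [[-2, -3], [-2, -3], [1, 5]]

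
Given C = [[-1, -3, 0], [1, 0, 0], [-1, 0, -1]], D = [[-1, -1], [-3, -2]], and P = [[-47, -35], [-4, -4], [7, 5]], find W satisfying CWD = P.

W = [[4, 0], [-5, -4], [-3, 2]]

W = C⁻¹PD⁻¹ (apply C⁻¹ on the left and D⁻¹ on the right).
det C = -3, so C⁻¹ = [[0, 1, 0], [-1/3, -1/3, 0], [0, -1, -1]].
det D = -1; the adjugate gives D⁻¹ = [[2, -1], [-3, 1]].
C⁻¹P = [[-4, -4], [17, 13], [-3, -1]].
W = (C⁻¹P)D⁻¹ = [[4, 0], [-5, -4], [-3, 2]].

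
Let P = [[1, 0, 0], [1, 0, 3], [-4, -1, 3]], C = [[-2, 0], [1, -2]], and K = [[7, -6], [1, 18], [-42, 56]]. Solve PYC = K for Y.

Y = [[-2, 3], [-2, 4], [-1, -4]]

Isolating Y: multiply by P⁻¹ from the left and C⁻¹ from the right, so Y = P⁻¹KC⁻¹.
det P = 3; the adjugate gives P⁻¹ = [[1, 0, 0], [-5, 1, -1], [-1/3, 1/3, 0]].
det C = 4; the adjugate gives C⁻¹ = [[-1/2, 0], [-1/4, -1/2]].
P⁻¹K = [[7, -6], [8, -8], [-2, 8]].
Y = (P⁻¹K)C⁻¹ = [[-2, 3], [-2, 4], [-1, -4]].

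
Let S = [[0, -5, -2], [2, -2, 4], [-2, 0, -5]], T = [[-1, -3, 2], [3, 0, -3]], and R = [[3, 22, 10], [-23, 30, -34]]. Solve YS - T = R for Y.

Y = [[-5, 3, 2], [-4, -5, 5]]

YS = R + T = [[2, 19, 12], [-20, 30, -37]].
Right-multiplying both sides by S⁻¹ gives Y = (R + T)S⁻¹.
S has determinant -2; S⁻¹ = [[-5, 25/2, 12], [-1, 2, 2], [2, -5, -5]].
Y = (R + T)S⁻¹ = [[-5, 3, 2], [-4, -5, 5]].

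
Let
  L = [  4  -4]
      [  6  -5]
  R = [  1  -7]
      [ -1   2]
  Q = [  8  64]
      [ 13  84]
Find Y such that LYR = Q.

Y = [[-2, -5], [2, 1]]

Left-multiply by L⁻¹ and right-multiply by R⁻¹: Y = L⁻¹QR⁻¹.
det L = 4, so L⁻¹ = [[-5/4, 1], [-3/2, 1]].
det R = -5, so R⁻¹ = [[-2/5, -7/5], [-1/5, -1/5]].
L⁻¹Q = [[3, 4], [1, -12]].
Y = (L⁻¹Q)R⁻¹ = [[-2, -5], [2, 1]].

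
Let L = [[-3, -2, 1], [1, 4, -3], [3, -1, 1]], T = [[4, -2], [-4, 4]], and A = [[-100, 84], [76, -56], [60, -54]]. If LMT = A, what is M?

M = [[2, -4], [-1, -5], [-4, -5]]

Left-multiply by L⁻¹ and right-multiply by T⁻¹: M = L⁻¹AT⁻¹.
det L = 4; the adjugate gives L⁻¹ = [[1/4, 1/4, 1/2], [-5/2, -3/2, -2], [-13/4, -9/4, -5/2]].
det T = 8, so T⁻¹ = [[1/2, 1/4], [1/2, 1/2]].
L⁻¹A = [[24, -20], [16, -18], [4, -12]].
M = (L⁻¹A)T⁻¹ = [[2, -4], [-1, -5], [-4, -5]].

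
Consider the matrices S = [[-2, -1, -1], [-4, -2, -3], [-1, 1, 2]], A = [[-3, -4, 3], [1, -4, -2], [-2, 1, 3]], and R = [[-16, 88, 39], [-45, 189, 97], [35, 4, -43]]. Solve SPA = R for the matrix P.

Left-multiply by S⁻¹ and right-multiply by A⁻¹: P = S⁻¹RA⁻¹.
det S = -3; the adjugate gives S⁻¹ = [[1/3, -1/3, -1/3], [-11/3, 5/3, 2/3], [2, -1, 0]].
det A = 5; the adjugate gives A⁻¹ = [[-2, 3, 4], [1/5, -3/5, -3/5], [-7/5, 11/5, 16/5]].
S⁻¹R = [[-2, -35, -5], [7, -5, -10], [13, -13, -19]].
P = (S⁻¹R)A⁻¹ = [[4, 4, -3], [-1, 2, -1], [-2, 5, -1]].

P = [[4, 4, -3], [-1, 2, -1], [-2, 5, -1]]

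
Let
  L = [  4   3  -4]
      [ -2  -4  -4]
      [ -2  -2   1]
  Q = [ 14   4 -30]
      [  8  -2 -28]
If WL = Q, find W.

W = [[4, 3, -2], [2, 4, -4]]

Since L sits to the right of W, W = QL⁻¹.
det L = -2; the adjugate gives L⁻¹ = [[6, -5/2, 14], [-5, 2, -12], [2, -1, 5]].
W = QL⁻¹ = [[14, 4, -30], [8, -2, -28]] · [[6, -5/2, 14], [-5, 2, -12], [2, -1, 5]] = [[4, 3, -2], [2, 4, -4]].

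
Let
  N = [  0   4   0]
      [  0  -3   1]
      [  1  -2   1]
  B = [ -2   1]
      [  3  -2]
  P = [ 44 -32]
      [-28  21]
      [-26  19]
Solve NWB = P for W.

Left-multiply by N⁻¹ and right-multiply by B⁻¹: W = N⁻¹PB⁻¹.
N has determinant 4; N⁻¹ = [[-1/4, -1, 1], [1/4, 0, 0], [3/4, 1, 0]].
B has determinant 1; B⁻¹ = [[-2, -1], [-3, -2]].
N⁻¹P = [[-9, 6], [11, -8], [5, -3]].
W = (N⁻¹P)B⁻¹ = [[0, -3], [2, 5], [-1, 1]].

W = [[0, -3], [2, 5], [-1, 1]]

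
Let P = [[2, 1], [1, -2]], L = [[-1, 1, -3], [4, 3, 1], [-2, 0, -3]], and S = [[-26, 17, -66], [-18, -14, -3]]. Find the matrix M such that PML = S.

M = [[4, 0, 5], [0, 3, 5]]

M = P⁻¹SL⁻¹ (apply P⁻¹ on the left and L⁻¹ on the right).
P has determinant -5; P⁻¹ = [[2/5, 1/5], [1/5, -2/5]].
det L = 1, so L⁻¹ = [[-9, 3, 10], [10, -3, -11], [6, -2, -7]].
P⁻¹S = [[-14, 4, -27], [2, 9, -12]].
M = (P⁻¹S)L⁻¹ = [[4, 0, 5], [0, 3, 5]].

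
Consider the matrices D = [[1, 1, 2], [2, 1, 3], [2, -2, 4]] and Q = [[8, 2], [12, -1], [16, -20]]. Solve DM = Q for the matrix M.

Left-multiplying both sides by D⁻¹ gives M = D⁻¹Q.
det D = -4; the adjugate gives D⁻¹ = [[-5/2, 2, -1/4], [1/2, 0, -1/4], [3/2, -1, 1/4]].
M = D⁻¹Q = [[-5/2, 2, -1/4], [1/2, 0, -1/4], [3/2, -1, 1/4]] · [[8, 2], [12, -1], [16, -20]] = [[0, -2], [0, 6], [4, -1]].

M = [[0, -2], [0, 6], [4, -1]]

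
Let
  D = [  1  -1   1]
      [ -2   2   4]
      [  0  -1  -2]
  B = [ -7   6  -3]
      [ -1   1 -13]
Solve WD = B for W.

Since D sits to the right of W, W = BD⁻¹.
D has determinant 6; D⁻¹ = [[0, -1/2, -1], [-2/3, -1/3, -1], [1/3, 1/6, 0]].
W = BD⁻¹ = [[-7, 6, -3], [-1, 1, -13]] · [[0, -1/2, -1], [-2/3, -1/3, -1], [1/3, 1/6, 0]] = [[-5, 1, 1], [-5, -2, 0]].

W = [[-5, 1, 1], [-5, -2, 0]]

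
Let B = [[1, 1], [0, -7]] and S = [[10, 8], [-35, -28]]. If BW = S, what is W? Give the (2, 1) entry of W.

5

Since B multiplies W on the left, W = B⁻¹S.
B has determinant -7; B⁻¹ = [[1, 1/7], [0, -1/7]].
W = B⁻¹S = [[1, 1/7], [0, -1/7]] · [[10, 8], [-35, -28]] = [[5, 4], [5, 4]].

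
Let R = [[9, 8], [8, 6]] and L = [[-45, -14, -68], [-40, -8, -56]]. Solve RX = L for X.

R is on the left of X, so left-multiply by R⁻¹: X = R⁻¹L.
det R = -10; the adjugate gives R⁻¹ = [[-3/5, 4/5], [4/5, -9/10]].
X = R⁻¹L = [[-3/5, 4/5], [4/5, -9/10]] · [[-45, -14, -68], [-40, -8, -56]] = [[-5, 2, -4], [0, -4, -4]].

X = [[-5, 2, -4], [0, -4, -4]]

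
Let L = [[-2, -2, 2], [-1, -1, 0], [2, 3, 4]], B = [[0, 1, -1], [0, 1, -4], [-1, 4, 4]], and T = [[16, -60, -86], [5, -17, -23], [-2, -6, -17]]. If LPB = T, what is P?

Isolating P: multiply by L⁻¹ from the left and B⁻¹ from the right, so P = L⁻¹TB⁻¹.
det L = -2; the adjugate gives L⁻¹ = [[2, -7, -1], [-2, 6, 1], [1/2, -1, 0]].
B has determinant 3; B⁻¹ = [[20/3, -8/3, -1], [4/3, -1/3, 0], [1/3, -1/3, 0]].
L⁻¹T = [[-1, 5, 6], [-4, 12, 17], [3, -13, -20]].
P = (L⁻¹T)B⁻¹ = [[2, -1, 1], [-5, 1, 4], [-4, 3, -3]].

P = [[2, -1, 1], [-5, 1, 4], [-4, 3, -3]]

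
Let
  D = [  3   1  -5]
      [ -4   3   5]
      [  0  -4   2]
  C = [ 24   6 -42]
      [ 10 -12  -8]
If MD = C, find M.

M = [[0, -6, -6], [6, 2, 6]]

Right-multiplying both sides by D⁻¹ gives M = CD⁻¹.
D has determinant 6; D⁻¹ = [[13/3, 3, 10/3], [4/3, 1, 5/6], [8/3, 2, 13/6]].
M = CD⁻¹ = [[24, 6, -42], [10, -12, -8]] · [[13/3, 3, 10/3], [4/3, 1, 5/6], [8/3, 2, 13/6]] = [[0, -6, -6], [6, 2, 6]].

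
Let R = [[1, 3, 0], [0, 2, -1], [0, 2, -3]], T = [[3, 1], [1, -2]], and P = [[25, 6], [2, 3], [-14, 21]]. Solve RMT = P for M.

M = [[5, -5], [1, 2], [1, 5]]

Isolating M: multiply by R⁻¹ from the left and T⁻¹ from the right, so M = R⁻¹PT⁻¹.
det R = -4, so R⁻¹ = [[1, -9/4, 3/4], [0, 3/4, -1/4], [0, 1/2, -1/2]].
T has determinant -7; T⁻¹ = [[2/7, 1/7], [1/7, -3/7]].
R⁻¹P = [[10, 15], [5, -3], [8, -9]].
M = (R⁻¹P)T⁻¹ = [[5, -5], [1, 2], [1, 5]].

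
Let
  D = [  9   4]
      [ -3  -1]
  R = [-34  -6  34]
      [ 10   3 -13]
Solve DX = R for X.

Left-multiplying both sides by D⁻¹ gives X = D⁻¹R.
D has determinant 3; D⁻¹ = [[-1/3, -4/3], [1, 3]].
X = D⁻¹R = [[-1/3, -4/3], [1, 3]] · [[-34, -6, 34], [10, 3, -13]] = [[-2, -2, 6], [-4, 3, -5]].

X = [[-2, -2, 6], [-4, 3, -5]]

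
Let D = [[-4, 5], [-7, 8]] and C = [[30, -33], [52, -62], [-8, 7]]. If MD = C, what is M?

Since D sits to the right of M, M = CD⁻¹.
D has determinant 3; D⁻¹ = [[8/3, -5/3], [7/3, -4/3]].
M = CD⁻¹ = [[30, -33], [52, -62], [-8, 7]] · [[8/3, -5/3], [7/3, -4/3]] = [[3, -6], [-6, -4], [-5, 4]].

M = [[3, -6], [-6, -4], [-5, 4]]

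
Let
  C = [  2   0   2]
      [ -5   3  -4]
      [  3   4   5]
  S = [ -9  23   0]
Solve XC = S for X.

X = [[5, 5, 2]]

C is on the right of X, so right-multiply by C⁻¹: X = SC⁻¹.
det C = 4, so C⁻¹ = [[31/4, 2, -3/2], [13/4, 1, -1/2], [-29/4, -2, 3/2]].
X = SC⁻¹ = [[-9, 23, 0]] · [[31/4, 2, -3/2], [13/4, 1, -1/2], [-29/4, -2, 3/2]] = [[5, 5, 2]].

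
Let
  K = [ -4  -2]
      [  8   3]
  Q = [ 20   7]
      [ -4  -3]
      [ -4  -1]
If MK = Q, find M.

M = [[1, 3], [3, 1], [-1, -1]]

Right-multiplying both sides by K⁻¹ gives M = QK⁻¹.
K has determinant 4; K⁻¹ = [[3/4, 1/2], [-2, -1]].
M = QK⁻¹ = [[20, 7], [-4, -3], [-4, -1]] · [[3/4, 1/2], [-2, -1]] = [[1, 3], [3, 1], [-1, -1]].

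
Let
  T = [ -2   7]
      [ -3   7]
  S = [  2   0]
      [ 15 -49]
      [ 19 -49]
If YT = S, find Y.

Since T sits to the right of Y, Y = ST⁻¹.
det T = 7, so T⁻¹ = [[1, -1], [3/7, -2/7]].
Y = ST⁻¹ = [[2, 0], [15, -49], [19, -49]] · [[1, -1], [3/7, -2/7]] = [[2, -2], [-6, -1], [-2, -5]].

Y = [[2, -2], [-6, -1], [-2, -5]]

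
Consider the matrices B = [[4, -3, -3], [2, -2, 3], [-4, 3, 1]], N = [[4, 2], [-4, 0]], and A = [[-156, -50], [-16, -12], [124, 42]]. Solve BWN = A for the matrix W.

W = [[-1, 2], [5, 0], [2, -2]]

Isolating W: multiply by B⁻¹ from the left and N⁻¹ from the right, so W = B⁻¹AN⁻¹.
B has determinant 4; B⁻¹ = [[-11/4, -3/2, -15/4], [-7/2, -2, -9/2], [-1/2, 0, -1/2]].
N has determinant 8; N⁻¹ = [[0, -1/4], [1/2, 1/2]].
B⁻¹A = [[-12, -2], [20, 10], [16, 4]].
W = (B⁻¹A)N⁻¹ = [[-1, 2], [5, 0], [2, -2]].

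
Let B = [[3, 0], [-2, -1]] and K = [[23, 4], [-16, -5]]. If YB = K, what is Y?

Y = [[5, -4], [-2, 5]]

Right-multiplying both sides by B⁻¹ gives Y = KB⁻¹.
det B = -3; the adjugate gives B⁻¹ = [[1/3, 0], [-2/3, -1]].
Y = KB⁻¹ = [[23, 4], [-16, -5]] · [[1/3, 0], [-2/3, -1]] = [[5, -4], [-2, 5]].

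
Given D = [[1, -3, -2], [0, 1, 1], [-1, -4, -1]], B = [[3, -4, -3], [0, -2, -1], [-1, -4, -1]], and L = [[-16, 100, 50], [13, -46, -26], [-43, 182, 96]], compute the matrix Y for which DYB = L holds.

Y = D⁻¹LB⁻¹ (apply D⁻¹ on the left and B⁻¹ on the right).
det D = 4; the adjugate gives D⁻¹ = [[3/4, 5/4, -1/4], [-1/4, -3/4, -1/4], [1/4, 7/4, 1/4]].
det B = -4; the adjugate gives B⁻¹ = [[1/2, -2, 1/2], [-1/4, 3/2, -3/4], [1/2, -4, 3/2]].
D⁻¹L = [[15, -28, -19], [5, -36, -17], [8, -10, -9]].
Y = (D⁻¹L)B⁻¹ = [[5, 4, 0], [3, 4, 4], [2, 5, -2]].

Y = [[5, 4, 0], [3, 4, 4], [2, 5, -2]]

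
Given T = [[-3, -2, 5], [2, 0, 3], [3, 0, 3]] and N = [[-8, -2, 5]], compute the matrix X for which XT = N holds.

T is on the right of X, so right-multiply by T⁻¹: X = NT⁻¹.
T has determinant -6; T⁻¹ = [[0, -1, 1], [-1/2, 4, -19/6], [0, 1, -2/3]].
X = NT⁻¹ = [[-8, -2, 5]] · [[0, -1, 1], [-1/2, 4, -19/6], [0, 1, -2/3]] = [[1, 5, -5]].

X = [[1, 5, -5]]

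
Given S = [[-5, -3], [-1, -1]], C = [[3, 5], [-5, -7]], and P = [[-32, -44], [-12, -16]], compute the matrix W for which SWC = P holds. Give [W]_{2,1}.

-2

Left-multiply by S⁻¹ and right-multiply by C⁻¹: W = S⁻¹PC⁻¹.
det S = 2, so S⁻¹ = [[-1/2, 3/2], [1/2, -5/2]].
det C = 4; the adjugate gives C⁻¹ = [[-7/4, -5/4], [5/4, 3/4]].
S⁻¹P = [[-2, -2], [14, 18]].
W = (S⁻¹P)C⁻¹ = [[1, 1], [-2, -4]].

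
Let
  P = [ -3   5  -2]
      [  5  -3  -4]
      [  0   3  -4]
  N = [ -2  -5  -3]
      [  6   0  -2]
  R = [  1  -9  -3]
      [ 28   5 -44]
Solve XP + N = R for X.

X = [[4, 3, -5], [1, 5, 5]]

XP = R − N = [[3, -4, 0], [22, 5, -42]].
P is on the right of X, so right-multiply by P⁻¹: X = (R − N)P⁻¹.
det P = -2; the adjugate gives P⁻¹ = [[-12, -7, 13], [-10, -6, 11], [-15/2, -9/2, 8]].
X = (R − N)P⁻¹ = [[4, 3, -5], [1, 5, 5]].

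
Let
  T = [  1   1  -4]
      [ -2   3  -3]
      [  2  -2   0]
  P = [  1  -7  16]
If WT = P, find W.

Since T sits to the right of W, W = PT⁻¹.
T has determinant -4; T⁻¹ = [[3/2, -2, -9/4], [3/2, -2, -11/4], [1/2, -1, -5/4]].
W = PT⁻¹ = [[1, -7, 16]] · [[3/2, -2, -9/4], [3/2, -2, -11/4], [1/2, -1, -5/4]] = [[-1, -4, -3]].

W = [[-1, -4, -3]]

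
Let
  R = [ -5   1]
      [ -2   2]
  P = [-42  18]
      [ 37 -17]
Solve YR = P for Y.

R is on the right of Y, so right-multiply by R⁻¹: Y = PR⁻¹.
det R = -8; the adjugate gives R⁻¹ = [[-1/4, 1/8], [-1/4, 5/8]].
Y = PR⁻¹ = [[-42, 18], [37, -17]] · [[-1/4, 1/8], [-1/4, 5/8]] = [[6, 6], [-5, -6]].

Y = [[6, 6], [-5, -6]]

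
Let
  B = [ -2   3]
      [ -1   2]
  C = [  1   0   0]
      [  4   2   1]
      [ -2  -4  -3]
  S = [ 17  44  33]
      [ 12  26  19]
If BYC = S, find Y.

Isolating Y: multiply by B⁻¹ from the left and C⁻¹ from the right, so Y = B⁻¹SC⁻¹.
det B = -1; the adjugate gives B⁻¹ = [[-2, 3], [-1, 2]].
det C = -2, so C⁻¹ = [[1, 0, 0], [-5, 3/2, 1/2], [6, -2, -1]].
B⁻¹S = [[2, -10, -9], [7, 8, 5]].
Y = (B⁻¹S)C⁻¹ = [[-2, 3, 4], [-3, 2, -1]].

Y = [[-2, 3, 4], [-3, 2, -1]]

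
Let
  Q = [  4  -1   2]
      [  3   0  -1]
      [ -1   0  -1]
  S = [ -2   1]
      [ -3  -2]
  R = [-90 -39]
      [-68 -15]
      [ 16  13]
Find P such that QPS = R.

P = Q⁻¹RS⁻¹ (apply Q⁻¹ on the left and S⁻¹ on the right).
det Q = -4; the adjugate gives Q⁻¹ = [[0, 1/4, -1/4], [-1, 1/2, -5/2], [0, -1/4, -3/4]].
S has determinant 7; S⁻¹ = [[-2/7, -1/7], [3/7, -2/7]].
Q⁻¹R = [[-21, -7], [16, -1], [5, -6]].
P = (Q⁻¹R)S⁻¹ = [[3, 5], [-5, -2], [-4, 1]].

P = [[3, 5], [-5, -2], [-4, 1]]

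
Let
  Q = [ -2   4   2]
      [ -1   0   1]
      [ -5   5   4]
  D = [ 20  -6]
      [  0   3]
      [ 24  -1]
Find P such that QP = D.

Since Q multiplies P on the left, P = Q⁻¹D.
det Q = -4; the adjugate gives Q⁻¹ = [[5/4, 3/2, -1], [1/4, -1/2, 0], [5/4, 5/2, -1]].
P = Q⁻¹D = [[5/4, 3/2, -1], [1/4, -1/2, 0], [5/4, 5/2, -1]] · [[20, -6], [0, 3], [24, -1]] = [[1, -2], [5, -3], [1, 1]].

P = [[1, -2], [5, -3], [1, 1]]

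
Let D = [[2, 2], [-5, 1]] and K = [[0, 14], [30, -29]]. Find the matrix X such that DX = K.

X = [[-5, 6], [5, 1]]

Left-multiplying both sides by D⁻¹ gives X = D⁻¹K.
D has determinant 12; D⁻¹ = [[1/12, -1/6], [5/12, 1/6]].
X = D⁻¹K = [[1/12, -1/6], [5/12, 1/6]] · [[0, 14], [30, -29]] = [[-5, 6], [5, 1]].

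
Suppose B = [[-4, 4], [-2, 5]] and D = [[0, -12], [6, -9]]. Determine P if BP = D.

P = [[2, 2], [2, -1]]

Since B multiplies P on the left, P = B⁻¹D.
B has determinant -12; B⁻¹ = [[-5/12, 1/3], [-1/6, 1/3]].
P = B⁻¹D = [[-5/12, 1/3], [-1/6, 1/3]] · [[0, -12], [6, -9]] = [[2, 2], [2, -1]].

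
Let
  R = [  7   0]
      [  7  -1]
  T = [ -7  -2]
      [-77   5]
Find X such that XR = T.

R is on the right of X, so right-multiply by R⁻¹: X = TR⁻¹.
det R = -7; the adjugate gives R⁻¹ = [[1/7, 0], [1, -1]].
X = TR⁻¹ = [[-7, -2], [-77, 5]] · [[1/7, 0], [1, -1]] = [[-3, 2], [-6, -5]].

X = [[-3, 2], [-6, -5]]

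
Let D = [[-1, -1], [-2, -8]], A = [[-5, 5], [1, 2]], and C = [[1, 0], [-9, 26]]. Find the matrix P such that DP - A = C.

P = [[4, -2], [0, -3]]

DP = C + A = [[-4, 5], [-8, 28]].
D is on the left of P, so left-multiply by D⁻¹: P = D⁻¹(C + A).
det D = 6, so D⁻¹ = [[-4/3, 1/6], [1/3, -1/6]].
P = D⁻¹(C + A) = [[4, -2], [0, -3]].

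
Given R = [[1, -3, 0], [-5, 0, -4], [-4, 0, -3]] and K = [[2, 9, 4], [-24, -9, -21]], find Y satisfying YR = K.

Right-multiplying both sides by R⁻¹ gives Y = KR⁻¹.
R has determinant -3; R⁻¹ = [[0, 3, -4], [-1/3, 1, -4/3], [0, -4, 5]].
Y = KR⁻¹ = [[2, 9, 4], [-24, -9, -21]] · [[0, 3, -4], [-1/3, 1, -4/3], [0, -4, 5]] = [[-3, -1, 0], [3, 3, 3]].

Y = [[-3, -1, 0], [3, 3, 3]]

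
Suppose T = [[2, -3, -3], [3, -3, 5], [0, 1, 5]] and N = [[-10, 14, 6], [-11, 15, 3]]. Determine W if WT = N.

Right-multiplying both sides by T⁻¹ gives W = NT⁻¹.
det T = -4; the adjugate gives T⁻¹ = [[5, -3, 6], [15/4, -5/2, 19/4], [-3/4, 1/2, -3/4]].
W = NT⁻¹ = [[-10, 14, 6], [-11, 15, 3]] · [[5, -3, 6], [15/4, -5/2, 19/4], [-3/4, 1/2, -3/4]] = [[-2, -2, 2], [-1, -3, 3]].

W = [[-2, -2, 2], [-1, -3, 3]]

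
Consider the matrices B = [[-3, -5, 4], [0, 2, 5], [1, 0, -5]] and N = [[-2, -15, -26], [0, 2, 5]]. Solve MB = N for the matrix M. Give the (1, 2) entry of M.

Since B sits to the right of M, M = NB⁻¹.
det B = -3; the adjugate gives B⁻¹ = [[10/3, 25/3, 11], [-5/3, -11/3, -5], [2/3, 5/3, 2]].
M = NB⁻¹ = [[-2, -15, -26], [0, 2, 5]] · [[10/3, 25/3, 11], [-5/3, -11/3, -5], [2/3, 5/3, 2]] = [[1, -5, 1], [0, 1, 0]].

-5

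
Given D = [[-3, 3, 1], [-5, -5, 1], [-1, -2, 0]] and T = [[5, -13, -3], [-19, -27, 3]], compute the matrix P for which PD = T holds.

P = [[-2, -1, 6], [-1, 4, 2]]

Right-multiplying both sides by D⁻¹ gives P = TD⁻¹.
det D = -4, so D⁻¹ = [[-1/2, 1/2, -2], [1/4, -1/4, 1/2], [-5/4, 9/4, -15/2]].
P = TD⁻¹ = [[5, -13, -3], [-19, -27, 3]] · [[-1/2, 1/2, -2], [1/4, -1/4, 1/2], [-5/4, 9/4, -15/2]] = [[-2, -1, 6], [-1, 4, 2]].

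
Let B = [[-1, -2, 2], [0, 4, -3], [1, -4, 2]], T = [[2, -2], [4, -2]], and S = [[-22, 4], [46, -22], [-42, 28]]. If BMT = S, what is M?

Left-multiply by B⁻¹ and right-multiply by T⁻¹: M = B⁻¹ST⁻¹.
B has determinant 2; B⁻¹ = [[-2, -2, -1], [-3/2, -2, -3/2], [-2, -3, -2]].
T has determinant 4; T⁻¹ = [[-1/2, 1/2], [-1, 1/2]].
B⁻¹S = [[-6, 8], [4, -4], [-10, 2]].
M = (B⁻¹S)T⁻¹ = [[-5, 1], [2, 0], [3, -4]].

M = [[-5, 1], [2, 0], [3, -4]]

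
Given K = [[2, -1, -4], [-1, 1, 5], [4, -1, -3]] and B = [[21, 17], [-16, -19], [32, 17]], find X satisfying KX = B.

Since K multiplies X on the left, X = K⁻¹B.
det K = -1, so K⁻¹ = [[-2, -1, 1], [-17, -10, 6], [3, 2, -1]].
X = K⁻¹B = [[-2, -1, 1], [-17, -10, 6], [3, 2, -1]] · [[21, 17], [-16, -19], [32, 17]] = [[6, 2], [-5, 3], [-1, -4]].

X = [[6, 2], [-5, 3], [-1, -4]]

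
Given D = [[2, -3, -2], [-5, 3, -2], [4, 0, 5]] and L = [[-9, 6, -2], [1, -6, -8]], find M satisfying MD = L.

Right-multiplying both sides by D⁻¹ gives M = LD⁻¹.
D has determinant 3; D⁻¹ = [[5, 5, 4], [17/3, 6, 14/3], [-4, -4, -3]].
M = LD⁻¹ = [[-9, 6, -2], [1, -6, -8]] · [[5, 5, 4], [17/3, 6, 14/3], [-4, -4, -3]] = [[-3, -1, -2], [3, 1, 0]].

M = [[-3, -1, -2], [3, 1, 0]]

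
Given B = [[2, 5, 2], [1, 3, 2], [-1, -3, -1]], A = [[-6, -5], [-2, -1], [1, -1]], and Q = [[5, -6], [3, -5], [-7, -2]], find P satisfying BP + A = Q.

BP = Q − A = [[11, -1], [5, -4], [-8, -1]].
Since B multiplies P on the left, P = B⁻¹(Q − A).
B has determinant 1; B⁻¹ = [[3, -1, 4], [-1, 0, -2], [0, 1, 1]].
P = B⁻¹(Q − A) = [[-4, -3], [5, 3], [-3, -5]].

P = [[-4, -3], [5, 3], [-3, -5]]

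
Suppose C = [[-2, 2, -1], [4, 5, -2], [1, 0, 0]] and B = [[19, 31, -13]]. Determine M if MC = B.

M = [[3, 5, 5]]

Right-multiplying both sides by C⁻¹ gives M = BC⁻¹.
det C = 1; the adjugate gives C⁻¹ = [[0, 0, 1], [-2, 1, -8], [-5, 2, -18]].
M = BC⁻¹ = [[19, 31, -13]] · [[0, 0, 1], [-2, 1, -8], [-5, 2, -18]] = [[3, 5, 5]].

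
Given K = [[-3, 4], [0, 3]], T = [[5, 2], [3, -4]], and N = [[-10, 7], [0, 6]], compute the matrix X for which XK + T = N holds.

XK = N − T = [[-15, 5], [-3, 10]].
Right-multiplying both sides by K⁻¹ gives X = (N − T)K⁻¹.
K has determinant -9; K⁻¹ = [[-1/3, 4/9], [0, 1/3]].
X = (N − T)K⁻¹ = [[5, -5], [1, 2]].

X = [[5, -5], [1, 2]]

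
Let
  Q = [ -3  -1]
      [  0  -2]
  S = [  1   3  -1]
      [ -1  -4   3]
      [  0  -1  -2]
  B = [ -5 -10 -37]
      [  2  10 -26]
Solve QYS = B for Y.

Y = [[5, 3, -2], [3, 4, -2]]

Isolating Y: multiply by Q⁻¹ from the left and S⁻¹ from the right, so Y = Q⁻¹BS⁻¹.
det Q = 6, so Q⁻¹ = [[-1/3, 1/6], [0, -1/2]].
S has determinant 4; S⁻¹ = [[11/4, 7/4, 5/4], [-1/2, -1/2, -1/2], [1/4, 1/4, -1/4]].
Q⁻¹B = [[2, 5, 8], [-1, -5, 13]].
Y = (Q⁻¹B)S⁻¹ = [[5, 3, -2], [3, 4, -2]].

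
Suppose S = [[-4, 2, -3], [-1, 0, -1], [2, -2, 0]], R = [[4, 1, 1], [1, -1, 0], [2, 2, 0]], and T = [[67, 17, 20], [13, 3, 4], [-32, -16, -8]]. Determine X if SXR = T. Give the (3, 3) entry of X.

Left-multiply by S⁻¹ and right-multiply by R⁻¹: X = S⁻¹TR⁻¹.
det S = -2; the adjugate gives S⁻¹ = [[1, -3, 1], [1, -3, 1/2], [-1, 2, -1]].
R has determinant 4; R⁻¹ = [[0, 1/2, 1/4], [0, -1/2, 1/4], [1, -3/2, -5/4]].
S⁻¹T = [[-4, -8, 0], [12, 0, 4], [-9, 5, -4]].
X = (S⁻¹T)R⁻¹ = [[0, 2, -3], [4, 0, -2], [-4, -1, 4]].

4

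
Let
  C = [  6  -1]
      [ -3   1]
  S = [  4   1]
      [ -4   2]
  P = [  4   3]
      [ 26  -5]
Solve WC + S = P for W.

WC = P − S = [[0, 2], [30, -7]].
C is on the right of W, so right-multiply by C⁻¹: W = (P − S)C⁻¹.
det C = 3; the adjugate gives C⁻¹ = [[1/3, 1/3], [1, 2]].
W = (P − S)C⁻¹ = [[2, 4], [3, -4]].

W = [[2, 4], [3, -4]]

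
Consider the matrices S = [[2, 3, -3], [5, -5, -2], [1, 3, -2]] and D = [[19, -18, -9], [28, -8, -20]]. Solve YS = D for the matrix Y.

Y = [[5, 3, -6], [4, 4, 0]]

Since S sits to the right of Y, Y = DS⁻¹.
det S = -4; the adjugate gives S⁻¹ = [[-4, 3/4, 21/4], [-2, 1/4, 11/4], [-5, 3/4, 25/4]].
Y = DS⁻¹ = [[19, -18, -9], [28, -8, -20]] · [[-4, 3/4, 21/4], [-2, 1/4, 11/4], [-5, 3/4, 25/4]] = [[5, 3, -6], [4, 4, 0]].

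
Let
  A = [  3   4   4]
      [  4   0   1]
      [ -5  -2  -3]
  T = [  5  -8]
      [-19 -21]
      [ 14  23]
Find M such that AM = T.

M = [[-5, -4], [4, 6], [1, -5]]

Since A multiplies M on the left, M = A⁻¹T.
det A = 2, so A⁻¹ = [[1, 2, 2], [7/2, 11/2, 13/2], [-4, -7, -8]].
M = A⁻¹T = [[1, 2, 2], [7/2, 11/2, 13/2], [-4, -7, -8]] · [[5, -8], [-19, -21], [14, 23]] = [[-5, -4], [4, 6], [1, -5]].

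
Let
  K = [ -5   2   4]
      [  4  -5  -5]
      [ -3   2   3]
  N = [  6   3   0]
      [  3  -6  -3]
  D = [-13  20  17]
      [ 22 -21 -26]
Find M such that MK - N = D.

M = [[-5, -5, 4], [-1, 5, 0]]

MK = D + N = [[-7, 23, 17], [25, -27, -29]].
K is on the right of M, so right-multiply by K⁻¹: M = (D + N)K⁻¹.
det K = 3, so K⁻¹ = [[-5/3, 2/3, 10/3], [1, -1, -3], [-7/3, 4/3, 17/3]].
M = (D + N)K⁻¹ = [[-5, -5, 4], [-1, 5, 0]].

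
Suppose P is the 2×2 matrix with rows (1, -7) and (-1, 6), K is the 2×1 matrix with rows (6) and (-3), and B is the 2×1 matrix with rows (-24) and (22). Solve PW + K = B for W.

W = [[5], [5]]

PW = B − K = [[-30], [25]].
P is on the left of W, so left-multiply by P⁻¹: W = P⁻¹(B − K).
det P = -1; the adjugate gives P⁻¹ = [[-6, -7], [-1, -1]].
W = P⁻¹(B − K) = [[5], [5]].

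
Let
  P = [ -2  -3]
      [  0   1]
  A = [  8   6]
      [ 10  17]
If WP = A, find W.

P is on the right of W, so right-multiply by P⁻¹: W = AP⁻¹.
det P = -2, so P⁻¹ = [[-1/2, -3/2], [0, 1]].
W = AP⁻¹ = [[8, 6], [10, 17]] · [[-1/2, -3/2], [0, 1]] = [[-4, -6], [-5, 2]].

W = [[-4, -6], [-5, 2]]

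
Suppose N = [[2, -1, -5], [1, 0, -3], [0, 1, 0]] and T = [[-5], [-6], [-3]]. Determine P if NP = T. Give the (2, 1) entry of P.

Left-multiplying both sides by N⁻¹ gives P = N⁻¹T.
det N = 1; the adjugate gives N⁻¹ = [[3, -5, 3], [0, 0, 1], [1, -2, 1]].
P = N⁻¹T = [[3, -5, 3], [0, 0, 1], [1, -2, 1]] · [[-5], [-6], [-3]] = [[6], [-3], [4]].

-3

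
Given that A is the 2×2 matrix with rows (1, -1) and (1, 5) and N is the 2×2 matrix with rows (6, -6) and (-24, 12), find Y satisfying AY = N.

Y = [[1, -3], [-5, 3]]

Since A multiplies Y on the left, Y = A⁻¹N.
det A = 6; the adjugate gives A⁻¹ = [[5/6, 1/6], [-1/6, 1/6]].
Y = A⁻¹N = [[5/6, 1/6], [-1/6, 1/6]] · [[6, -6], [-24, 12]] = [[1, -3], [-5, 3]].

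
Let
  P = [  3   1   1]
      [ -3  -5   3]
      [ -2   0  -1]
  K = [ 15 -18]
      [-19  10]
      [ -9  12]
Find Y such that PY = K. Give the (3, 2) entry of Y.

Since P multiplies Y on the left, Y = P⁻¹K.
P has determinant -4; P⁻¹ = [[-5/4, -1/4, -2], [9/4, 1/4, 3], [5/2, 1/2, 3]].
Y = P⁻¹K = [[-5/4, -1/4, -2], [9/4, 1/4, 3], [5/2, 1/2, 3]] · [[15, -18], [-19, 10], [-9, 12]] = [[4, -4], [2, -2], [1, -4]].

-4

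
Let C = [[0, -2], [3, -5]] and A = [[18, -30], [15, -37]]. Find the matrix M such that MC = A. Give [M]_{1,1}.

0

Right-multiplying both sides by C⁻¹ gives M = AC⁻¹.
det C = 6; the adjugate gives C⁻¹ = [[-5/6, 1/3], [-1/2, 0]].
M = AC⁻¹ = [[18, -30], [15, -37]] · [[-5/6, 1/3], [-1/2, 0]] = [[0, 6], [6, 5]].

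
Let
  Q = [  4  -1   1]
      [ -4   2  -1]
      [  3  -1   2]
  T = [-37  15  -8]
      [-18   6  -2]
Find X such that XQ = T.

Q is on the right of X, so right-multiply by Q⁻¹: X = TQ⁻¹.
det Q = 5; the adjugate gives Q⁻¹ = [[3/5, 1/5, -1/5], [1, 1, 0], [-2/5, 1/5, 4/5]].
X = TQ⁻¹ = [[-37, 15, -8], [-18, 6, -2]] · [[3/5, 1/5, -1/5], [1, 1, 0], [-2/5, 1/5, 4/5]] = [[-4, 6, 1], [-4, 2, 2]].

X = [[-4, 6, 1], [-4, 2, 2]]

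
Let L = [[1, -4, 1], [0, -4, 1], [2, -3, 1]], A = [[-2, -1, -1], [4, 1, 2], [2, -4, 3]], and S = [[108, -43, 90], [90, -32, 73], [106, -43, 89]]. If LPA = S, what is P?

P = [[-5, 0, 4], [4, -1, -4], [-1, 3, -2]]

P = L⁻¹SA⁻¹ (apply L⁻¹ on the left and A⁻¹ on the right).
L has determinant -1; L⁻¹ = [[1, -1, 0], [-2, 1, 1], [-8, 5, 4]].
A has determinant 4; A⁻¹ = [[11/4, 7/4, -1/4], [-2, -1, 0], [-9/2, -5/2, 1/2]].
L⁻¹S = [[18, -11, 17], [-20, 11, -18], [10, 12, 1]].
P = (L⁻¹S)A⁻¹ = [[-5, 0, 4], [4, -1, -4], [-1, 3, -2]].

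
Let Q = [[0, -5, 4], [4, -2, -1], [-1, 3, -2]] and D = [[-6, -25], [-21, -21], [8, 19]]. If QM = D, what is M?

Q is on the left of M, so left-multiply by Q⁻¹: M = Q⁻¹D.
det Q = -5; the adjugate gives Q⁻¹ = [[-7/5, -2/5, -13/5], [-9/5, -4/5, -16/5], [-2, -1, -4]].
M = Q⁻¹D = [[-7/5, -2/5, -13/5], [-9/5, -4/5, -16/5], [-2, -1, -4]] · [[-6, -25], [-21, -21], [8, 19]] = [[-4, -6], [2, 1], [1, -5]].

M = [[-4, -6], [2, 1], [1, -5]]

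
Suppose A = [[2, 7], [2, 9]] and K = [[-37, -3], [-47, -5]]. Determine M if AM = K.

M = [[-1, 2], [-5, -1]]

Since A multiplies M on the left, M = A⁻¹K.
det A = 4, so A⁻¹ = [[9/4, -7/4], [-1/2, 1/2]].
M = A⁻¹K = [[9/4, -7/4], [-1/2, 1/2]] · [[-37, -3], [-47, -5]] = [[-1, 2], [-5, -1]].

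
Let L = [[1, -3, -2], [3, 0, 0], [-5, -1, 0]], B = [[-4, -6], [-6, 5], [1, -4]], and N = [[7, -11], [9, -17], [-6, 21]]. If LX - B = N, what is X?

LX = N + B = [[3, -17], [3, -12], [-5, 17]].
Since L multiplies X on the left, X = L⁻¹(N + B).
det L = 6, so L⁻¹ = [[0, 1/3, 0], [0, -5/3, -1], [-1/2, 8/3, 3/2]].
X = L⁻¹(N + B) = [[1, -4], [0, 3], [-1, 2]].

X = [[1, -4], [0, 3], [-1, 2]]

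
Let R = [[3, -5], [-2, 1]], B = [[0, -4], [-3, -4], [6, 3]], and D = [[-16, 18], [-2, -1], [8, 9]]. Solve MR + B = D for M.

MR = D − B = [[-16, 22], [1, 3], [2, 6]].
R is on the right of M, so right-multiply by R⁻¹: M = (D − B)R⁻¹.
det R = -7; the adjugate gives R⁻¹ = [[-1/7, -5/7], [-2/7, -3/7]].
M = (D − B)R⁻¹ = [[-4, 2], [-1, -2], [-2, -4]].

M = [[-4, 2], [-1, -2], [-2, -4]]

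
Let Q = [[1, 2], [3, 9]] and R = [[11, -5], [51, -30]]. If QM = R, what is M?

Since Q multiplies M on the left, M = Q⁻¹R.
Q has determinant 3; Q⁻¹ = [[3, -2/3], [-1, 1/3]].
M = Q⁻¹R = [[3, -2/3], [-1, 1/3]] · [[11, -5], [51, -30]] = [[-1, 5], [6, -5]].

M = [[-1, 5], [6, -5]]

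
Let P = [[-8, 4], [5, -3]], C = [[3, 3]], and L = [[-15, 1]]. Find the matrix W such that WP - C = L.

W = [[4, 4]]

WP = L + C = [[-12, 4]].
P is on the right of W, so right-multiply by P⁻¹: W = (L + C)P⁻¹.
P has determinant 4; P⁻¹ = [[-3/4, -1], [-5/4, -2]].
W = (L + C)P⁻¹ = [[4, 4]].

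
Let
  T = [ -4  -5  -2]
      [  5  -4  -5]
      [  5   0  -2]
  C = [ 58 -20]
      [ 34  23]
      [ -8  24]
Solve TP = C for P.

P = [[-4, 6], [-6, -2], [-6, 3]]

Since T multiplies P on the left, P = T⁻¹C.
det T = 3; the adjugate gives T⁻¹ = [[8/3, -10/3, 17/3], [-5, 6, -10], [20/3, -25/3, 41/3]].
P = T⁻¹C = [[8/3, -10/3, 17/3], [-5, 6, -10], [20/3, -25/3, 41/3]] · [[58, -20], [34, 23], [-8, 24]] = [[-4, 6], [-6, -2], [-6, 3]].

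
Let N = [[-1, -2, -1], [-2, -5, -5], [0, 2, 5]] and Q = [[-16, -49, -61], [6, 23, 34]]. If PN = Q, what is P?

P = [[6, 5, -6], [-4, -1, 5]]

N is on the right of P, so right-multiply by N⁻¹: P = QN⁻¹.
det N = -1, so N⁻¹ = [[15, -8, -5], [-10, 5, 3], [4, -2, -1]].
P = QN⁻¹ = [[-16, -49, -61], [6, 23, 34]] · [[15, -8, -5], [-10, 5, 3], [4, -2, -1]] = [[6, 5, -6], [-4, -1, 5]].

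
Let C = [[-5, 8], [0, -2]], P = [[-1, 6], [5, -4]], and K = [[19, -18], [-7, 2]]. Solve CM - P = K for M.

M = [[-2, 4], [1, 1]]

CM = K + P = [[18, -12], [-2, -2]].
Since C multiplies M on the left, M = C⁻¹(K + P).
C has determinant 10; C⁻¹ = [[-1/5, -4/5], [0, -1/2]].
M = C⁻¹(K + P) = [[-2, 4], [1, 1]].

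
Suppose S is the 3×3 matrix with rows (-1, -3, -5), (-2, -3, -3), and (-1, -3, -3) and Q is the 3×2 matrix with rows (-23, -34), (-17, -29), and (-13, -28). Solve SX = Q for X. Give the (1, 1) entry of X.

Since S multiplies X on the left, X = S⁻¹Q.
det S = -6, so S⁻¹ = [[0, -1, 1], [1/2, 1/3, -7/6], [-1/2, 0, 1/2]].
X = S⁻¹Q = [[0, -1, 1], [1/2, 1/3, -7/6], [-1/2, 0, 1/2]] · [[-23, -34], [-17, -29], [-13, -28]] = [[4, 1], [-2, 6], [5, 3]].

4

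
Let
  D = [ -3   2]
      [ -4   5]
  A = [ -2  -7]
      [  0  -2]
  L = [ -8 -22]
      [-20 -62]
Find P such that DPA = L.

P = [[0, 1], [2, 0]]

Isolating P: multiply by D⁻¹ from the left and A⁻¹ from the right, so P = D⁻¹LA⁻¹.
det D = -7; the adjugate gives D⁻¹ = [[-5/7, 2/7], [-4/7, 3/7]].
det A = 4; the adjugate gives A⁻¹ = [[-1/2, 7/4], [0, -1/2]].
D⁻¹L = [[0, -2], [-4, -14]].
P = (D⁻¹L)A⁻¹ = [[0, 1], [2, 0]].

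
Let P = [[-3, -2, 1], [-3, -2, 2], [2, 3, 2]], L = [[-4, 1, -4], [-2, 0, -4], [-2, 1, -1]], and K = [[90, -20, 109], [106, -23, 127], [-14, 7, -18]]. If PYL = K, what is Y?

Left-multiply by P⁻¹ and right-multiply by L⁻¹: Y = P⁻¹KL⁻¹.
P has determinant 5; P⁻¹ = [[-2, 7/5, -2/5], [2, -8/5, 3/5], [-1, 1, 0]].
L has determinant -2; L⁻¹ = [[-2, 3/2, 2], [-3, 2, 4], [1, -1, -1]].
P⁻¹K = [[-26, 5, -33], [2, 1, 4], [16, -3, 18]].
Y = (P⁻¹K)L⁻¹ = [[4, 4, 1], [-3, 1, 4], [-5, 0, 2]].

Y = [[4, 4, 1], [-3, 1, 4], [-5, 0, 2]]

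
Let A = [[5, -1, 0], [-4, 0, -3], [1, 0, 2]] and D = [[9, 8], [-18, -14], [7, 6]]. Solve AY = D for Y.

A is on the left of Y, so left-multiply by A⁻¹: Y = A⁻¹D.
A has determinant -5; A⁻¹ = [[0, -2/5, -3/5], [-1, -2, -3], [0, 1/5, 4/5]].
Y = A⁻¹D = [[0, -2/5, -3/5], [-1, -2, -3], [0, 1/5, 4/5]] · [[9, 8], [-18, -14], [7, 6]] = [[3, 2], [6, 2], [2, 2]].

Y = [[3, 2], [6, 2], [2, 2]]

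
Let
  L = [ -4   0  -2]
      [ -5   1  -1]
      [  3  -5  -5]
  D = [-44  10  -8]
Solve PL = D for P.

P = [[4, 5, -1]]

Since L sits to the right of P, P = DL⁻¹.
L has determinant -4; L⁻¹ = [[5/2, -5/2, -1/2], [7, -13/2, -3/2], [-11/2, 5, 1]].
P = DL⁻¹ = [[-44, 10, -8]] · [[5/2, -5/2, -1/2], [7, -13/2, -3/2], [-11/2, 5, 1]] = [[4, 5, -1]].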